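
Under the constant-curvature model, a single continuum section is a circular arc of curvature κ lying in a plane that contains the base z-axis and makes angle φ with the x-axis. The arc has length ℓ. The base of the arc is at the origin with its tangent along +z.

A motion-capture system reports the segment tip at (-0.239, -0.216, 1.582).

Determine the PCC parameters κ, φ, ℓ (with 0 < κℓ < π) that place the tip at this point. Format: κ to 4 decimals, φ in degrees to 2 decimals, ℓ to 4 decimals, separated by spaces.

ρ = √(x²+y²) = √(-0.239² + -0.216²) = 0.32214
φ = atan2(y, x) mod 360° = atan2(-0.216, -0.239) = 222.1062°
|p|² = ρ² + z² = 0.32214² + 1.582² = 2.60650
κ = 2ρ / |p|² = 2×0.32214 / 2.60650 = 0.24719
θ = 2·atan2(ρ, z) = 2·atan2(0.32214, 1.582) = 0.40177 rad
ℓ = θ/κ = 0.40177/0.24719 = 1.62538

0.2472 222.11 1.6254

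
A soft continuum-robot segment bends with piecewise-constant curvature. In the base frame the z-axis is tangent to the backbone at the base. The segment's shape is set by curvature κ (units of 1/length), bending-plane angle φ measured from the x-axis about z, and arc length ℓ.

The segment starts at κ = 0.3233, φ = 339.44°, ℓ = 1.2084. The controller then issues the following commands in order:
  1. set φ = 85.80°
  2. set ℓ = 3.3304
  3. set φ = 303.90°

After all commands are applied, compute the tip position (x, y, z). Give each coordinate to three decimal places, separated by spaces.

0.907 -1.350 2.723

initial: κ=0.3233, φ=339.44°, ℓ=1.2084
cmd 1: set φ=85.80° → (κ,φ,ℓ)=(0.3233,85.80°,1.2084) → tip=(0.0171,0.2324,1.1779)
cmd 2: set ℓ=3.3304 → (κ,φ,ℓ)=(0.3233,85.80°,3.3304) → tip=(0.1191,1.6219,2.7232)
cmd 3: set φ=303.90° → (κ,φ,ℓ)=(0.3233,303.90°,3.3304) → tip=(0.9071,-1.3498,2.7232)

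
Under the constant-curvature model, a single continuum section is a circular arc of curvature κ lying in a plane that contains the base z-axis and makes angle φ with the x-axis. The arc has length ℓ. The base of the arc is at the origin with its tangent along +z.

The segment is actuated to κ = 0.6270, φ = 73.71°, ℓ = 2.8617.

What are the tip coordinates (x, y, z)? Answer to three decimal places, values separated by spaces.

0.547 1.870 1.555

θ = κ·ℓ = 0.6270 × 2.8617 = 1.79429 rad
ρ = (1 − cos θ)/κ = (1 − -0.22163)/0.6270 = 1.94838
z = sin θ / κ = 0.97513/0.6270 = 1.55523
x = ρ cos φ = 1.94838 × cos(73.71°) = 0.54652
y = ρ sin φ = 1.94838 × sin(73.71°) = 1.87016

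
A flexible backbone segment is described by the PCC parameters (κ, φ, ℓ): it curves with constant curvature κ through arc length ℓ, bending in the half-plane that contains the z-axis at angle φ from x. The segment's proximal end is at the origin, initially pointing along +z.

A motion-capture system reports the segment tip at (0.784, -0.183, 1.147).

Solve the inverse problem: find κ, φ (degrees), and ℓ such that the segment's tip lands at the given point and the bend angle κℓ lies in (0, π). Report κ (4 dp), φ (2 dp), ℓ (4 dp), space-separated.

0.8199 346.86 1.4928

ρ = √(x²+y²) = √(0.784² + -0.183²) = 0.80507
φ = atan2(y, x) mod 360° = atan2(-0.183, 0.784) = 346.8614°
|p|² = ρ² + z² = 0.80507² + 1.147² = 1.96375
κ = 2ρ / |p|² = 2×0.80507 / 1.96375 = 0.81993
θ = 2·atan2(ρ, z) = 2·atan2(0.80507, 1.147) = 1.22399 rad
ℓ = θ/κ = 1.22399/0.81993 = 1.49280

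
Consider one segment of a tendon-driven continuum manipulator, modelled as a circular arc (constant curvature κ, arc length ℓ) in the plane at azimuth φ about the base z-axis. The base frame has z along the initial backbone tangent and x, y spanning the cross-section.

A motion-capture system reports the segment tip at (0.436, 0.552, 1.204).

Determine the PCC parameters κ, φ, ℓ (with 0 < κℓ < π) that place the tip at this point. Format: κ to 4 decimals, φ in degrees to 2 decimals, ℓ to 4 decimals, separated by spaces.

0.7235 51.70 1.4616

ρ = √(x²+y²) = √(0.436² + 0.552²) = 0.70342
φ = atan2(y, x) mod 360° = atan2(0.552, 0.436) = 51.6964°
|p|² = ρ² + z² = 0.70342² + 1.204² = 1.94442
κ = 2ρ / |p|² = 2×0.70342 / 1.94442 = 0.72353
θ = 2·atan2(ρ, z) = 2·atan2(0.70342, 1.204) = 1.05750 rad
ℓ = θ/κ = 1.05750/0.72353 = 1.46158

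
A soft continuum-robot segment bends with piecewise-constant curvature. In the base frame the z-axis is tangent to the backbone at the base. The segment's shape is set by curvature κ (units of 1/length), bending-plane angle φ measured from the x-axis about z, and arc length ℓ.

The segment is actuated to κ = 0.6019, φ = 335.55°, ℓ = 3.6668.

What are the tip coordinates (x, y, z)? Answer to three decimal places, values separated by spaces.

θ = κ·ℓ = 0.6019 × 3.6668 = 2.20705 rad
ρ = (1 − cos θ)/κ = (1 − -0.59418)/0.6019 = 2.64859
z = sin θ / κ = 0.80433/0.6019 = 1.33632
x = ρ cos φ = 2.64859 × cos(335.55°) = 2.41107
y = ρ sin φ = 2.64859 × sin(335.55°) = -1.09625

2.411 -1.096 1.336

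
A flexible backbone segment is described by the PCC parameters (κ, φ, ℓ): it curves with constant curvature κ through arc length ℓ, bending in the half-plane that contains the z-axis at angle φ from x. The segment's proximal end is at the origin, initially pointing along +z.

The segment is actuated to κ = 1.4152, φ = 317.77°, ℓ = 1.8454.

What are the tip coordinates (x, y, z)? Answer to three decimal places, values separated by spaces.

θ = κ·ℓ = 1.4152 × 1.8454 = 2.61161 rad
ρ = (1 − cos θ)/κ = (1 − -0.86282)/1.4152 = 1.31629
z = sin θ / κ = 0.50552/1.4152 = 0.35721
x = ρ cos φ = 1.31629 × cos(317.77°) = 0.97465
y = ρ sin φ = 1.31629 × sin(317.77°) = -0.88469

0.975 -0.885 0.357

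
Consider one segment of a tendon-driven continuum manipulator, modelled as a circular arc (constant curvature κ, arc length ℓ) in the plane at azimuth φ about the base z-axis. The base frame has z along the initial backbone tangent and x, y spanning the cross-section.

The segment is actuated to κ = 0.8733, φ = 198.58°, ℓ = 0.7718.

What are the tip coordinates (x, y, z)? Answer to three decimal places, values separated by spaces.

θ = κ·ℓ = 0.8733 × 0.7718 = 0.67401 rad
ρ = (1 − cos θ)/κ = (1 − 0.78132)/0.8733 = 0.25040
z = sin θ / κ = 0.62413/0.8733 = 0.71468
x = ρ cos φ = 0.25040 × cos(198.58°) = -0.23735
y = ρ sin φ = 0.25040 × sin(198.58°) = -0.07979

-0.237 -0.080 0.715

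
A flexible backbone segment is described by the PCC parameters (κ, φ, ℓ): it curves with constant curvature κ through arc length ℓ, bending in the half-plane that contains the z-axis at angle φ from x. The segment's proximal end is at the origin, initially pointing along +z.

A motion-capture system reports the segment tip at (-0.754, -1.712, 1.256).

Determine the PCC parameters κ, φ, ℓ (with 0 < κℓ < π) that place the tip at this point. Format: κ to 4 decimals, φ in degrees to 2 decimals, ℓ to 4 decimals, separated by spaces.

ρ = √(x²+y²) = √(-0.754² + -1.712²) = 1.87068
φ = atan2(y, x) mod 360° = atan2(-1.712, -0.754) = 246.2303°
|p|² = ρ² + z² = 1.87068² + 1.256² = 5.07700
κ = 2ρ / |p|² = 2×1.87068 / 5.07700 = 0.73693
θ = 2·atan2(ρ, z) = 2·atan2(1.87068, 1.256) = 1.95903 rad
ℓ = θ/κ = 1.95903/0.73693 = 2.65838

0.7369 246.23 2.6584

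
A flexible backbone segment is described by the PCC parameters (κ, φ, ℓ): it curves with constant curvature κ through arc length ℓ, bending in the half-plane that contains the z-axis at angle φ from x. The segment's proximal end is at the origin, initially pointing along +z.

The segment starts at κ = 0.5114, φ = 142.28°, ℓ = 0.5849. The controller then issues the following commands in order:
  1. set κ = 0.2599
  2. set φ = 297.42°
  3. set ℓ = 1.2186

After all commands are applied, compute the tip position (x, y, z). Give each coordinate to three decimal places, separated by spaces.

0.088 -0.170 1.198

initial: κ=0.5114, φ=142.28°, ℓ=0.5849
cmd 1: set κ=0.2599 → (κ,φ,ℓ)=(0.2599,142.28°,0.5849) → tip=(-0.0351,0.0271,0.5826)
cmd 2: set φ=297.42° → (κ,φ,ℓ)=(0.2599,297.42°,0.5849) → tip=(0.0204,-0.0394,0.5826)
cmd 3: set ℓ=1.2186 → (κ,φ,ℓ)=(0.2599,297.42°,1.2186) → tip=(0.0881,-0.1699,1.1983)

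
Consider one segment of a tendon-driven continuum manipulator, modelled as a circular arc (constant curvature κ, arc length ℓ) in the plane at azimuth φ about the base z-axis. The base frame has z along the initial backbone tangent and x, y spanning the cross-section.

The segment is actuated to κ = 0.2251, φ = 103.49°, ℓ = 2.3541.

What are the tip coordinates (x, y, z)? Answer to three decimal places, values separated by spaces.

θ = κ·ℓ = 0.2251 × 2.3541 = 0.52991 rad
ρ = (1 − cos θ)/κ = (1 − 0.86285)/0.2251 = 0.60927
z = sin θ / κ = 0.50545/0.2251 = 2.24546
x = ρ cos φ = 0.60927 × cos(103.49°) = -0.14213
y = ρ sin φ = 0.60927 × sin(103.49°) = 0.59246

-0.142 0.592 2.245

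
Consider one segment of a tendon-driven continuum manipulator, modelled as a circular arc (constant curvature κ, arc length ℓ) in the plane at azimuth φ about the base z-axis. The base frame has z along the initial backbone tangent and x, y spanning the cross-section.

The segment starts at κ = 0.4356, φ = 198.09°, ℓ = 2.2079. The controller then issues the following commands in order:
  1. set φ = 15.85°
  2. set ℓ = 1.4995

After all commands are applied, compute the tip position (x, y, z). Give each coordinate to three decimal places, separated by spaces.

0.455 0.129 1.395

initial: κ=0.4356, φ=198.09°, ℓ=2.2079
cmd 1: set φ=15.85° → (κ,φ,ℓ)=(0.4356,15.85°,2.2079) → tip=(0.9450,0.2683,1.8829)
cmd 2: set ℓ=1.4995 → (κ,φ,ℓ)=(0.4356,15.85°,1.4995) → tip=(0.4546,0.1291,1.3951)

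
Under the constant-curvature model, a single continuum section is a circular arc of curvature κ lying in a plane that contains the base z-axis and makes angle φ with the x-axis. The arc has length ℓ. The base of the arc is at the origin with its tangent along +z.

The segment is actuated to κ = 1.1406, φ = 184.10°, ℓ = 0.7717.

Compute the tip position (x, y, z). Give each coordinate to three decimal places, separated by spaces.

θ = κ·ℓ = 1.1406 × 0.7717 = 0.88020 rad
ρ = (1 − cos θ)/κ = (1 − 0.63700)/1.1406 = 0.31826
z = sin θ / κ = 0.77087/1.1406 = 0.67584
x = ρ cos φ = 0.31826 × cos(184.10°) = -0.31744
y = ρ sin φ = 0.31826 × sin(184.10°) = -0.02275

-0.317 -0.023 0.676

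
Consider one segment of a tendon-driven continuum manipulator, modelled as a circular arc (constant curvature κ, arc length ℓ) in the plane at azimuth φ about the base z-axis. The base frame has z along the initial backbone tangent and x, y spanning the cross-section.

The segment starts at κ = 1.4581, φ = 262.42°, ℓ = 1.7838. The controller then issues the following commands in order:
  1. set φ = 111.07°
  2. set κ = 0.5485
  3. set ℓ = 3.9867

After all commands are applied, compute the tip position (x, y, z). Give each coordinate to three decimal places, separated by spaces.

initial: κ=1.4581, φ=262.42°, ℓ=1.7838
cmd 1: set φ=111.07° → (κ,φ,ℓ)=(1.4581,111.07°,1.7838) → tip=(-0.4580,1.1887,0.3530)
cmd 2: set κ=0.5485 → (κ,φ,ℓ)=(0.5485,111.07°,1.7838) → tip=(-0.2895,0.7514,1.5125)
cmd 3: set ℓ=3.9867 → (κ,φ,ℓ)=(0.5485,111.07°,3.9867) → tip=(-1.0341,2.6841,1.4881)

-1.034 2.684 1.488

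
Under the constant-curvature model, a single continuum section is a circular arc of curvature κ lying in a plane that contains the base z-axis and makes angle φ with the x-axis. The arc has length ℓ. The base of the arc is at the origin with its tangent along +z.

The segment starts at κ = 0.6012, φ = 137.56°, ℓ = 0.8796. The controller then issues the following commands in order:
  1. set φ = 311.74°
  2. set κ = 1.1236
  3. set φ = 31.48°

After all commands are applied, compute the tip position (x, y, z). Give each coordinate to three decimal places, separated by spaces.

initial: κ=0.6012, φ=137.56°, ℓ=0.8796
cmd 1: set φ=311.74° → (κ,φ,ℓ)=(0.6012,311.74°,0.8796) → tip=(0.1513,-0.1695,0.8392)
cmd 2: set κ=1.1236 → (κ,φ,ℓ)=(1.1236,311.74°,0.8796) → tip=(0.2666,-0.2988,0.7432)
cmd 3: set φ=31.48° → (κ,φ,ℓ)=(1.1236,31.48°,0.8796) → tip=(0.3415,0.2091,0.7432)

0.341 0.209 0.743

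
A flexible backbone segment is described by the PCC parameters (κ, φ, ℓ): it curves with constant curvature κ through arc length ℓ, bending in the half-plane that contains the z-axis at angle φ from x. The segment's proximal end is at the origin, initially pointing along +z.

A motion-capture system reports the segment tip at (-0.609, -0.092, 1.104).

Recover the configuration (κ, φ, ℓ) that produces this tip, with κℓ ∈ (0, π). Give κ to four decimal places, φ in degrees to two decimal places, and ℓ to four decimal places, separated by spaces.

ρ = √(x²+y²) = √(-0.609² + -0.092²) = 0.61591
φ = atan2(y, x) mod 360° = atan2(-0.092, -0.609) = 188.5906°
|p|² = ρ² + z² = 0.61591² + 1.104² = 1.59816
κ = 2ρ / |p|² = 2×0.61591 / 1.59816 = 0.77077
θ = 2·atan2(ρ, z) = 2·atan2(0.61591, 1.104) = 1.01776 rad
ℓ = θ/κ = 1.01776/0.77077 = 1.32044

0.7708 188.59 1.3204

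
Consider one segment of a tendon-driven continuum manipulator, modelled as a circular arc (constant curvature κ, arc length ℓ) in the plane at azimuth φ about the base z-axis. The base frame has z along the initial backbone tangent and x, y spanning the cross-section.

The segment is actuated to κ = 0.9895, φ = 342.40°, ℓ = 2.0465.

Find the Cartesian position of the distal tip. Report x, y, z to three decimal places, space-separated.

1.386 -0.440 0.908

θ = κ·ℓ = 0.9895 × 2.0465 = 2.02501 rad
ρ = (1 − cos θ)/κ = (1 − -0.43876)/0.9895 = 1.45402
z = sin θ / κ = 0.89861/0.9895 = 0.90814
x = ρ cos φ = 1.45402 × cos(342.40°) = 1.38596
y = ρ sin φ = 1.45402 × sin(342.40°) = -0.43965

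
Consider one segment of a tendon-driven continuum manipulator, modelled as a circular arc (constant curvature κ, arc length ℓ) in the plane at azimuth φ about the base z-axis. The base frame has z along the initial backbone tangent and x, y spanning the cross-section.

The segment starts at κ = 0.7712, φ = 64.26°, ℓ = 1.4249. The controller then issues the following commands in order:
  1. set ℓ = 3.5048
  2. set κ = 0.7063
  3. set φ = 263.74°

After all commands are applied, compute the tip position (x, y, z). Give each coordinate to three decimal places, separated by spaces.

-0.276 -2.514 0.875

initial: κ=0.7712, φ=64.26°, ℓ=1.4249
cmd 1: set ℓ=3.5048 → (κ,φ,ℓ)=(0.7712,64.26°,3.5048) → tip=(1.0729,2.2254,0.5508)
cmd 2: set κ=0.7063 → (κ,φ,ℓ)=(0.7063,64.26°,3.5048) → tip=(1.0983,2.2780,0.8749)
cmd 3: set φ=263.74° → (κ,φ,ℓ)=(0.7063,263.74°,3.5048) → tip=(-0.2758,-2.5139,0.8749)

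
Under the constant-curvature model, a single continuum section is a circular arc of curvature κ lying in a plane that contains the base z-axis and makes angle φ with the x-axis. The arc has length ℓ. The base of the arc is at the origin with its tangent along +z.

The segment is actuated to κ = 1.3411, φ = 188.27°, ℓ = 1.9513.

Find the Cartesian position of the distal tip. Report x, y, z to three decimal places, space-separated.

θ = κ·ℓ = 1.3411 × 1.9513 = 2.61689 rad
ρ = (1 − cos θ)/κ = (1 − -0.86547)/1.3411 = 1.39100
z = sin θ / κ = 0.50096/1.3411 = 0.37354
x = ρ cos φ = 1.39100 × cos(188.27°) = -1.37654
y = ρ sin φ = 1.39100 × sin(188.27°) = -0.20008

-1.377 -0.200 0.374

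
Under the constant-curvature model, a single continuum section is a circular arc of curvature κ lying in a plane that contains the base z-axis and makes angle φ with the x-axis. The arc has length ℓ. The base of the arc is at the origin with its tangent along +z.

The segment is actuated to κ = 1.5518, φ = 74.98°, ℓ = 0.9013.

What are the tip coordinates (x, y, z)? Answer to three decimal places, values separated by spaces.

θ = κ·ℓ = 1.5518 × 0.9013 = 1.39864 rad
ρ = (1 − cos θ)/κ = (1 − 0.17131)/1.5518 = 0.53402
z = sin θ / κ = 0.98522/1.5518 = 0.63489
x = ρ cos φ = 0.53402 × cos(74.98°) = 0.13839
y = ρ sin φ = 0.53402 × sin(74.98°) = 0.51577

0.138 0.516 0.635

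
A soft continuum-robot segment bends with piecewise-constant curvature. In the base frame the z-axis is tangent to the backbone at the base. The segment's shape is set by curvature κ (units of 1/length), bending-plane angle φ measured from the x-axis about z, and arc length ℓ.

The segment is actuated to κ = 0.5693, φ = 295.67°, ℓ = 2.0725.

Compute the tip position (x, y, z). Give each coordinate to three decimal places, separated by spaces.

θ = κ·ℓ = 0.5693 × 2.0725 = 1.17987 rad
ρ = (1 − cos θ)/κ = (1 − 0.38104)/0.5693 = 1.08723
z = sin θ / κ = 0.92456/0.5693 = 1.62403
x = ρ cos φ = 1.08723 × cos(295.67°) = 0.47097
y = ρ sin φ = 1.08723 × sin(295.67°) = -0.97992

0.471 -0.980 1.624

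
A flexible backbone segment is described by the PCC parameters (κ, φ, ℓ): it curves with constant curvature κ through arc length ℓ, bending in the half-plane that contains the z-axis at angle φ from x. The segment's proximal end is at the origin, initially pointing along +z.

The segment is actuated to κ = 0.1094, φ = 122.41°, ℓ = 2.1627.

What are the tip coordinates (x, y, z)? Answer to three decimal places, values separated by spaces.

θ = κ·ℓ = 0.1094 × 2.1627 = 0.23660 rad
ρ = (1 − cos θ)/κ = (1 − 0.97214)/0.1094 = 0.25466
z = sin θ / κ = 0.23440/0.1094 = 2.14258
x = ρ cos φ = 0.25466 × cos(122.41°) = -0.13649
y = ρ sin φ = 0.25466 × sin(122.41°) = 0.21499

-0.136 0.215 2.143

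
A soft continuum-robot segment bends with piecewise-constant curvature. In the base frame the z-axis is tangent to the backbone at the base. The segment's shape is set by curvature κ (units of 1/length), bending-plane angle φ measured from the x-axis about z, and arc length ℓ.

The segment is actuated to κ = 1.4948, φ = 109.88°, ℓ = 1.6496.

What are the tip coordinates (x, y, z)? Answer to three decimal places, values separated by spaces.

-0.405 1.120 0.418

θ = κ·ℓ = 1.4948 × 1.6496 = 2.46582 rad
ρ = (1 − cos θ)/κ = (1 − -0.78023)/1.4948 = 1.19095
z = sin θ / κ = 0.62550/1.4948 = 0.41845
x = ρ cos φ = 1.19095 × cos(109.88°) = -0.40498
y = ρ sin φ = 1.19095 × sin(109.88°) = 1.11997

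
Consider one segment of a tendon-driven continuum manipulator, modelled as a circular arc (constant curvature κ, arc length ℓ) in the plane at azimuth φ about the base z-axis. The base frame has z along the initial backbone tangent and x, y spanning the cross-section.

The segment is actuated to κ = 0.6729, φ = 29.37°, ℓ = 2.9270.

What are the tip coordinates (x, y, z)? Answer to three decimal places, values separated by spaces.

1.798 1.012 1.369

θ = κ·ℓ = 0.6729 × 2.9270 = 1.96958 rad
ρ = (1 − cos θ)/κ = (1 − -0.38830)/0.6729 = 2.06315
z = sin θ / κ = 0.92153/0.6729 = 1.36950
x = ρ cos φ = 2.06315 × cos(29.37°) = 1.79798
y = ρ sin φ = 2.06315 × sin(29.37°) = 1.01187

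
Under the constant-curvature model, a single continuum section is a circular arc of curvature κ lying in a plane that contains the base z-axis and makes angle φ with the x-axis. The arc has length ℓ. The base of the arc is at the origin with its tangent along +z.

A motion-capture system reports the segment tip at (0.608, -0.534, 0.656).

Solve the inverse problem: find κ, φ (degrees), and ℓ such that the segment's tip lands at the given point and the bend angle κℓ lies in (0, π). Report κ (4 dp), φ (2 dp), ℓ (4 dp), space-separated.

ρ = √(x²+y²) = √(0.608² + -0.534²) = 0.80921
φ = atan2(y, x) mod 360° = atan2(-0.534, 0.608) = 318.7075°
|p|² = ρ² + z² = 0.80921² + 0.656² = 1.08516
κ = 2ρ / |p|² = 2×0.80921 / 1.08516 = 1.49142
θ = 2·atan2(ρ, z) = 2·atan2(0.80921, 0.656) = 1.77917 rad
ℓ = θ/κ = 1.77917/1.49142 = 1.19294

1.4914 318.71 1.1929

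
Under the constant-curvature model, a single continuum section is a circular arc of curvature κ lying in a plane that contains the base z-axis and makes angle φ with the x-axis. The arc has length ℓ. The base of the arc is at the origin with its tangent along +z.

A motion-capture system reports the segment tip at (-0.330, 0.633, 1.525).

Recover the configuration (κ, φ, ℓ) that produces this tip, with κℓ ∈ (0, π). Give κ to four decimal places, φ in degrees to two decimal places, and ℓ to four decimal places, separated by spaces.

0.5036 117.53 1.7388

ρ = √(x²+y²) = √(-0.330² + 0.633²) = 0.71386
φ = atan2(y, x) mod 360° = atan2(0.633, -0.330) = 117.5342°
|p|² = ρ² + z² = 0.71386² + 1.525² = 2.83521
κ = 2ρ / |p|² = 2×0.71386 / 2.83521 = 0.50356
θ = 2·atan2(ρ, z) = 2·atan2(0.71386, 1.525) = 0.87561 rad
ℓ = θ/κ = 0.87561/0.50356 = 1.73883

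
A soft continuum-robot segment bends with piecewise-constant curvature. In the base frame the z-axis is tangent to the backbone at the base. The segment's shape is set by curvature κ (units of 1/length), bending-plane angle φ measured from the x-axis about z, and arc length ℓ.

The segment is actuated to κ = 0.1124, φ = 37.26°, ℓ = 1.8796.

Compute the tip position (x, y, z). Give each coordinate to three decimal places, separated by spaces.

θ = κ·ℓ = 0.1124 × 1.8796 = 0.21127 rad
ρ = (1 − cos θ)/κ = (1 − 0.97777)/0.1124 = 0.19781
z = sin θ / κ = 0.20970/0.1124 = 1.86565
x = ρ cos φ = 0.19781 × cos(37.26°) = 0.15744
y = ρ sin φ = 0.19781 × sin(37.26°) = 0.11976

0.157 0.120 1.866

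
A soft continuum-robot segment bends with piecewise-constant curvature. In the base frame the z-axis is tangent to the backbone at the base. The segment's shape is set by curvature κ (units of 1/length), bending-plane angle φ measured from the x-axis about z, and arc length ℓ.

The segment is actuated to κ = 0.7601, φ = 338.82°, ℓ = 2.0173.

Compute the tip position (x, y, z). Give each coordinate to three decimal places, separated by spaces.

θ = κ·ℓ = 0.7601 × 2.0173 = 1.53335 rad
ρ = (1 − cos θ)/κ = (1 − 0.03744)/0.7601 = 1.26636
z = sin θ / κ = 0.99930/0.7601 = 1.31469
x = ρ cos φ = 1.26636 × cos(338.82°) = 1.18082
y = ρ sin φ = 1.26636 × sin(338.82°) = -0.45754

1.181 -0.458 1.315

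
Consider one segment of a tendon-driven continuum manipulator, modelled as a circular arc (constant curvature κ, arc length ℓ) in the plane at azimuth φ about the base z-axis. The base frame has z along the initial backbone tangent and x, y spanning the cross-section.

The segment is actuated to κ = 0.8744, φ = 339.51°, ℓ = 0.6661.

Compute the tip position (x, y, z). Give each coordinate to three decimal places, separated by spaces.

θ = κ·ℓ = 0.8744 × 0.6661 = 0.58244 rad
ρ = (1 − cos θ)/κ = (1 − 0.83512)/0.8744 = 0.18856
z = sin θ / κ = 0.55006/0.8744 = 0.62907
x = ρ cos φ = 0.18856 × cos(339.51°) = 0.17663
y = ρ sin φ = 0.18856 × sin(339.51°) = -0.06600

0.177 -0.066 0.629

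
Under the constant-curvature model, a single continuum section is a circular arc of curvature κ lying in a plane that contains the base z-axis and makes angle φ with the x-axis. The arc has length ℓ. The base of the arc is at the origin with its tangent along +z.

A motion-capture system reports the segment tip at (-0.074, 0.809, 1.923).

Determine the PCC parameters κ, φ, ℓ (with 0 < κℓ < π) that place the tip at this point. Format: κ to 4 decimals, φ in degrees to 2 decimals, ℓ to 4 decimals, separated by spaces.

0.3728 95.23 2.1442

ρ = √(x²+y²) = √(-0.074² + 0.809²) = 0.81238
φ = atan2(y, x) mod 360° = atan2(0.809, -0.074) = 95.2264°
|p|² = ρ² + z² = 0.81238² + 1.923² = 4.35789
κ = 2ρ / |p|² = 2×0.81238 / 4.35789 = 0.37283
θ = 2·atan2(ρ, z) = 2·atan2(0.81238, 1.923) = 0.79942 rad
ℓ = θ/κ = 0.79942/0.37283 = 2.14420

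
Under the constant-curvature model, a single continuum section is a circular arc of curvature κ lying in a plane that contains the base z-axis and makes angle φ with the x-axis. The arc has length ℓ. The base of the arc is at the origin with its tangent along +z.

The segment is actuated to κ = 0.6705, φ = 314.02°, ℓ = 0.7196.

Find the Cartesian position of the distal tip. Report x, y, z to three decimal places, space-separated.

θ = κ·ℓ = 0.6705 × 0.7196 = 0.48249 rad
ρ = (1 − cos θ)/κ = (1 − 0.88584)/0.6705 = 0.17026
z = sin θ / κ = 0.46399/0.6705 = 0.69200
x = ρ cos φ = 0.17026 × cos(314.02°) = 0.11831
y = ρ sin φ = 0.17026 × sin(314.02°) = -0.12243

0.118 -0.122 0.692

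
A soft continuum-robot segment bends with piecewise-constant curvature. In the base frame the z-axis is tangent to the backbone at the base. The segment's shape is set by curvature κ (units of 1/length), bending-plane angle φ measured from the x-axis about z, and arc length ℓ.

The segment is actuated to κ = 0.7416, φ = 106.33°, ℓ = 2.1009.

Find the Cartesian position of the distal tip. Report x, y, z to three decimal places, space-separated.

θ = κ·ℓ = 0.7416 × 2.1009 = 1.55803 rad
ρ = (1 − cos θ)/κ = (1 − 0.01277)/0.7416 = 1.33122
z = sin θ / κ = 0.99992/0.7416 = 1.34833
x = ρ cos φ = 1.33122 × cos(106.33°) = -0.37430
y = ρ sin φ = 1.33122 × sin(106.33°) = 1.27751

-0.374 1.278 1.348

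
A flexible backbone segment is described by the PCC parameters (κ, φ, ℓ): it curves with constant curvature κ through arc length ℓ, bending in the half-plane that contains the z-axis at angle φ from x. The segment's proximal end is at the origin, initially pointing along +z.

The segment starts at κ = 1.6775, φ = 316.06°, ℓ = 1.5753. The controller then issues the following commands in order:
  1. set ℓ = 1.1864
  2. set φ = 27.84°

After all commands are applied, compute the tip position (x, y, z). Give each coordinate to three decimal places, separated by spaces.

0.742 0.392 0.544

initial: κ=1.6775, φ=316.06°, ℓ=1.5753
cmd 1: set ℓ=1.1864 → (κ,φ,ℓ)=(1.6775,316.06°,1.1864) → tip=(0.6040,-0.5821,0.5445)
cmd 2: set φ=27.84° → (κ,φ,ℓ)=(1.6775,27.84°,1.1864) → tip=(0.7418,0.3918,0.5445)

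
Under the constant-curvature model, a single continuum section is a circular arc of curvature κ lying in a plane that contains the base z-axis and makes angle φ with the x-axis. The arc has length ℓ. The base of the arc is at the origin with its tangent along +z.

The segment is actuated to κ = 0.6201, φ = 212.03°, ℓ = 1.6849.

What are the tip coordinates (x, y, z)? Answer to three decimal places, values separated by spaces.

-0.681 -0.426 1.395

θ = κ·ℓ = 0.6201 × 1.6849 = 1.04481 rad
ρ = (1 − cos θ)/κ = (1 − 0.50207)/0.6201 = 0.80298
z = sin θ / κ = 0.86483/0.6201 = 1.39466
x = ρ cos φ = 0.80298 × cos(212.03°) = -0.68075
y = ρ sin φ = 0.80298 × sin(212.03°) = -0.42587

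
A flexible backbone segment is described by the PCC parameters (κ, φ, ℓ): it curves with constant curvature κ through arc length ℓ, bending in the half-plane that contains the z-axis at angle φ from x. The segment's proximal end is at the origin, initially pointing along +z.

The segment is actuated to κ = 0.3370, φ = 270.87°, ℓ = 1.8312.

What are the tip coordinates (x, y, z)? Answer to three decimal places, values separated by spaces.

θ = κ·ℓ = 0.3370 × 1.8312 = 0.61711 rad
ρ = (1 − cos θ)/κ = (1 − 0.81555)/0.3370 = 0.54732
z = sin θ / κ = 0.57868/0.3370 = 1.71716
x = ρ cos φ = 0.54732 × cos(270.87°) = 0.00831
y = ρ sin φ = 0.54732 × sin(270.87°) = -0.54726

0.008 -0.547 1.717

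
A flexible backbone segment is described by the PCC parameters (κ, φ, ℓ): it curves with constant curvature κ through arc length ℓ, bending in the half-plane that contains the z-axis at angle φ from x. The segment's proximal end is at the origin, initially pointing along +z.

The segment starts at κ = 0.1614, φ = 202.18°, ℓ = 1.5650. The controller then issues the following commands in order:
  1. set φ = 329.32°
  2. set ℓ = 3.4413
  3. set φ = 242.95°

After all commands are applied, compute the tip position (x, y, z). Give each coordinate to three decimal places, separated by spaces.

initial: κ=0.1614, φ=202.18°, ℓ=1.5650
cmd 1: set φ=329.32° → (κ,φ,ℓ)=(0.1614,329.32°,1.5650) → tip=(0.1691,-0.1003,1.5484)
cmd 2: set ℓ=3.4413 → (κ,φ,ℓ)=(0.1614,329.32°,3.4413) → tip=(0.8010,-0.4752,3.2671)
cmd 3: set φ=242.95° → (κ,φ,ℓ)=(0.1614,242.95°,3.4413) → tip=(-0.4236,-0.8295,3.2671)

-0.424 -0.829 3.267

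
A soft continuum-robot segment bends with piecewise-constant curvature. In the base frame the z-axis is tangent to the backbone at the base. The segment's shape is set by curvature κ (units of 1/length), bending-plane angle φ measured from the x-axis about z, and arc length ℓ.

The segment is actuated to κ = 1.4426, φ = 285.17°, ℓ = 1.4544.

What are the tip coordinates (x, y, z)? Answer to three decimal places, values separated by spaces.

0.273 -1.006 0.599

θ = κ·ℓ = 1.4426 × 1.4544 = 2.09812 rad
ρ = (1 − cos θ)/κ = (1 − -0.50322)/1.4426 = 1.04202
z = sin θ / κ = 0.86416/1.4426 = 0.59903
x = ρ cos φ = 1.04202 × cos(285.17°) = 0.27268
y = ρ sin φ = 1.04202 × sin(285.17°) = -1.00571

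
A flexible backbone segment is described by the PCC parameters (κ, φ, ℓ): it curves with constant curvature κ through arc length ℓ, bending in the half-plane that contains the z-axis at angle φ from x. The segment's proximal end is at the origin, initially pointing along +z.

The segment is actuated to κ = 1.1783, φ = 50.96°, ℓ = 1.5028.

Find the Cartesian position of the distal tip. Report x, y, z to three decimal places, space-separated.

0.641 0.790 0.832

θ = κ·ℓ = 1.1783 × 1.5028 = 1.77075 rad
ρ = (1 − cos θ)/κ = (1 − -0.19862)/1.1783 = 1.01725
z = sin θ / κ = 0.98008/1.1783 = 0.83177
x = ρ cos φ = 1.01725 × cos(50.96°) = 0.64073
y = ρ sin φ = 1.01725 × sin(50.96°) = 0.79010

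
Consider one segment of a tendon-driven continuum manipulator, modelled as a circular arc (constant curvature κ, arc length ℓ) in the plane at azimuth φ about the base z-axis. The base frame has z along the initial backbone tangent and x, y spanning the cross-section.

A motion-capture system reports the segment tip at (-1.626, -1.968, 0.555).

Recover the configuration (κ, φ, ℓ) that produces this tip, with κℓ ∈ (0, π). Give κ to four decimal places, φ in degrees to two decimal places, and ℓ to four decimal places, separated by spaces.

0.7481 230.44 3.6272

ρ = √(x²+y²) = √(-1.626² + -1.968²) = 2.55282
φ = atan2(y, x) mod 360° = atan2(-1.968, -1.626) = 230.4358°
|p|² = ρ² + z² = 2.55282² + 0.555² = 6.82492
κ = 2ρ / |p|² = 2×2.55282 / 6.82492 = 0.74809
θ = 2·atan2(ρ, z) = 2·atan2(2.55282, 0.555) = 2.71344 rad
ℓ = θ/κ = 2.71344/0.74809 = 3.62717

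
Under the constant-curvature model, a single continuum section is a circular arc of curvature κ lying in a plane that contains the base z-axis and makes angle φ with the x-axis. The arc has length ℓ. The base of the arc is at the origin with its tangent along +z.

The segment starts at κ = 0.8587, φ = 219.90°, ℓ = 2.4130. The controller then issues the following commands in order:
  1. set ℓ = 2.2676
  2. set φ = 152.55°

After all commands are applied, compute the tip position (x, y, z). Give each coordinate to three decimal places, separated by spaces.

initial: κ=0.8587, φ=219.90°, ℓ=2.4130
cmd 1: set ℓ=2.2676 → (κ,φ,ℓ)=(0.8587,219.90°,2.2676) → tip=(-1.2218,-1.0216,1.0830)
cmd 2: set φ=152.55° → (κ,φ,ℓ)=(0.8587,152.55°,2.2676) → tip=(-1.4133,0.7341,1.0830)

-1.413 0.734 1.083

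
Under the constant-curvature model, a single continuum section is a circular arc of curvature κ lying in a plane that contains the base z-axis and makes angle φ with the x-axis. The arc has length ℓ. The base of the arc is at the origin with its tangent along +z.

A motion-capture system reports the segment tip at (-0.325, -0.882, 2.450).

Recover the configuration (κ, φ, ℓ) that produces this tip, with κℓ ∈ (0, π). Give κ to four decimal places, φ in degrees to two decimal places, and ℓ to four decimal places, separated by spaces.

ρ = √(x²+y²) = √(-0.325² + -0.882²) = 0.93997
φ = atan2(y, x) mod 360° = atan2(-0.882, -0.325) = 249.7721°
|p|² = ρ² + z² = 0.93997² + 2.450² = 6.88605
κ = 2ρ / |p|² = 2×0.93997 / 6.88605 = 0.27301
θ = 2·atan2(ρ, z) = 2·atan2(0.93997, 2.450) = 0.73269 rad
ℓ = θ/κ = 0.73269/0.27301 = 2.68376

0.2730 249.77 2.6838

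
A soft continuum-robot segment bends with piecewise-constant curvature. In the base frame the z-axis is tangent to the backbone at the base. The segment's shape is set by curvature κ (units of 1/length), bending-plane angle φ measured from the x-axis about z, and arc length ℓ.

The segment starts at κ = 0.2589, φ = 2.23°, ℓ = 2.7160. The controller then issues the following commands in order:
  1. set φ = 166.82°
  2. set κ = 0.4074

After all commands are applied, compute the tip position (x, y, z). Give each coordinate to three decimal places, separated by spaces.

-1.320 0.309 2.195

initial: κ=0.2589, φ=2.23°, ℓ=2.7160
cmd 1: set φ=166.82° → (κ,φ,ℓ)=(0.2589,166.82°,2.7160) → tip=(-0.8921,0.2089,2.4976)
cmd 2: set κ=0.4074 → (κ,φ,ℓ)=(0.4074,166.82°,2.7160) → tip=(-1.3197,0.3091,2.1947)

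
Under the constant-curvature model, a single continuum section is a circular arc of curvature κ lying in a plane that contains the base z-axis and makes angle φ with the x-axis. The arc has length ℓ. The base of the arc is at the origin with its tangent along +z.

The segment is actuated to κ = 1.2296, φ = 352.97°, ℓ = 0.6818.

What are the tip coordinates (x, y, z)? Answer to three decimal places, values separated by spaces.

θ = κ·ℓ = 1.2296 × 0.6818 = 0.83834 rad
ρ = (1 − cos θ)/κ = (1 − 0.66870)/1.2296 = 0.26944
z = sin θ / κ = 0.74353/1.2296 = 0.60470
x = ρ cos φ = 0.26944 × cos(352.97°) = 0.26741
y = ρ sin φ = 0.26944 × sin(352.97°) = -0.03298

0.267 -0.033 0.605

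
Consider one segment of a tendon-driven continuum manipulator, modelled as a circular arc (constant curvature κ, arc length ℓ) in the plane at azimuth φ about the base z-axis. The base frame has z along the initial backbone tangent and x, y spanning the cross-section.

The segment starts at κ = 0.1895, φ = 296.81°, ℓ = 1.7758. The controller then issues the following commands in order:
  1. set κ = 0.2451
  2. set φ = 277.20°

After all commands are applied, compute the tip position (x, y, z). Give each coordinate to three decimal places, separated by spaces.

initial: κ=0.1895, φ=296.81°, ℓ=1.7758
cmd 1: set κ=0.2451 → (κ,φ,ℓ)=(0.2451,296.81°,1.7758) → tip=(0.1716,-0.3395,1.7203)
cmd 2: set φ=277.20° → (κ,φ,ℓ)=(0.2451,277.20°,1.7758) → tip=(0.0477,-0.3774,1.7203)

0.048 -0.377 1.720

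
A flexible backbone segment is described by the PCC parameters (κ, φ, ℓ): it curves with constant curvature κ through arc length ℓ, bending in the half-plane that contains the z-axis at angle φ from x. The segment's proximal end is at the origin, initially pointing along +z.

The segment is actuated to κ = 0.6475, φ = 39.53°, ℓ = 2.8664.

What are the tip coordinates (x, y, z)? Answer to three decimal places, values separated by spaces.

θ = κ·ℓ = 0.6475 × 2.8664 = 1.85599 rad
ρ = (1 − cos θ)/κ = (1 − -0.28135)/0.6475 = 1.97891
z = sin θ / κ = 0.95961/0.6475 = 1.48202
x = ρ cos φ = 1.97891 × cos(39.53°) = 1.52632
y = ρ sin φ = 1.97891 × sin(39.53°) = 1.25954

1.526 1.260 1.482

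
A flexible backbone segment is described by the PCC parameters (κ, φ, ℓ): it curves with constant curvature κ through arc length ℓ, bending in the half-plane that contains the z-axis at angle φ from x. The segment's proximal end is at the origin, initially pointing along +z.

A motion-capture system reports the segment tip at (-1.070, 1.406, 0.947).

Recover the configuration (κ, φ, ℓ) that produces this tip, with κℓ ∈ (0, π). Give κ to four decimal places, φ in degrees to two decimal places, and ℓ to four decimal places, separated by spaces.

0.8793 127.27 2.4536

ρ = √(x²+y²) = √(-1.070² + 1.406²) = 1.76684
φ = atan2(y, x) mod 360° = atan2(1.406, -1.070) = 127.2720°
|p|² = ρ² + z² = 1.76684² + 0.947² = 4.01854
κ = 2ρ / |p|² = 2×1.76684 / 4.01854 = 0.87934
θ = 2·atan2(ρ, z) = 2·atan2(1.76684, 0.947) = 2.15756 rad
ℓ = θ/κ = 2.15756/0.87934 = 2.45359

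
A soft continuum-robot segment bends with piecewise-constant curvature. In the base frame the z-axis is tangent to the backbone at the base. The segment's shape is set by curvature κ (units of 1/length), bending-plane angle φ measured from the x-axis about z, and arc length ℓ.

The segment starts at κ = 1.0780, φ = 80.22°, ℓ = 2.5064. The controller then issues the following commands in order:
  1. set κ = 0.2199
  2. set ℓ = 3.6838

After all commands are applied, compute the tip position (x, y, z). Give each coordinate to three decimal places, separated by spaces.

initial: κ=1.0780, φ=80.22°, ℓ=2.5064
cmd 1: set κ=0.2199 → (κ,φ,ℓ)=(0.2199,80.22°,2.5064) → tip=(0.1144,0.6636,2.3814)
cmd 2: set ℓ=3.6838 → (κ,φ,ℓ)=(0.2199,80.22°,3.6838) → tip=(0.2399,1.3917,3.2939)

0.240 1.392 3.294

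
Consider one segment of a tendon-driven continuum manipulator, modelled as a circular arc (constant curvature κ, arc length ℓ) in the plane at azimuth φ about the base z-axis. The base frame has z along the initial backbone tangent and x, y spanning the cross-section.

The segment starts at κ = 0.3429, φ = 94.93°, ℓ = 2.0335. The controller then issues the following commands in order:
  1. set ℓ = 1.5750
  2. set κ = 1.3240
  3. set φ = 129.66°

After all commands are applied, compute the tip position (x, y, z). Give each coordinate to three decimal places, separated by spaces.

initial: κ=0.3429, φ=94.93°, ℓ=2.0335
cmd 1: set ℓ=1.5750 → (κ,φ,ℓ)=(0.3429,94.93°,1.5750) → tip=(-0.0357,0.4135,1.4995)
cmd 2: set κ=1.3240 → (κ,φ,ℓ)=(1.3240,94.93°,1.5750) → tip=(-0.0968,1.1228,0.6575)
cmd 3: set φ=129.66° → (κ,φ,ℓ)=(1.3240,129.66°,1.5750) → tip=(-0.7193,0.8676,0.6575)

-0.719 0.868 0.658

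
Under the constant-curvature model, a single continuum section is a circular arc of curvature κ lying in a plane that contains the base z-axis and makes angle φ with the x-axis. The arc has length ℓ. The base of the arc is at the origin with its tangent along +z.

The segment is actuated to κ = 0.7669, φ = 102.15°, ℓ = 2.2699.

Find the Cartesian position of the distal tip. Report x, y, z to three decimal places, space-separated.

θ = κ·ℓ = 0.7669 × 2.2699 = 1.74079 rad
ρ = (1 − cos θ)/κ = (1 − -0.16917)/0.7669 = 1.52454
z = sin θ / κ = 0.98559/0.7669 = 1.28516
x = ρ cos φ = 1.52454 × cos(102.15°) = -0.32087
y = ρ sin φ = 1.52454 × sin(102.15°) = 1.49039

-0.321 1.490 1.285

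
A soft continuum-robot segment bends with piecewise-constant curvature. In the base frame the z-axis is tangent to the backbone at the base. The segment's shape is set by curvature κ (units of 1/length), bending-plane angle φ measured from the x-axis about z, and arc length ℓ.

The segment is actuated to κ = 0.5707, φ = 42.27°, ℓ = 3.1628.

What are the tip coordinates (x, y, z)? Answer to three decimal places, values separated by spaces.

θ = κ·ℓ = 0.5707 × 3.1628 = 1.80501 rad
ρ = (1 − cos θ)/κ = (1 − -0.23208)/0.5707 = 2.15889
z = sin θ / κ = 0.97270/0.5707 = 1.70439
x = ρ cos φ = 2.15889 × cos(42.27°) = 1.59754
y = ρ sin φ = 2.15889 × sin(42.27°) = 1.45212

1.598 1.452 1.704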